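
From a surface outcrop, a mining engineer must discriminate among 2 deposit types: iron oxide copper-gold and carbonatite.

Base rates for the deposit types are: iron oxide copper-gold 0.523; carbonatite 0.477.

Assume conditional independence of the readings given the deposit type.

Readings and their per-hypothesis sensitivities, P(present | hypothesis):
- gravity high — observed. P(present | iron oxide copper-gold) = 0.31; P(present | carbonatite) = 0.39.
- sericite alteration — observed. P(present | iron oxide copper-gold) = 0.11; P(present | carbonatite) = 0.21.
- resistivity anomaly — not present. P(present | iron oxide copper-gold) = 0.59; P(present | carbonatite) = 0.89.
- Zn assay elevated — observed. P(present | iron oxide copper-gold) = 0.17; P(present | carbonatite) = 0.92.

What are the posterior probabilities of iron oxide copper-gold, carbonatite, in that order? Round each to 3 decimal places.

Multiply each prior by the joint likelihood of the reading pattern (using 1 − P(present | H) for each absent reading):
  iron oxide copper-gold: 0.523 × 0.31 × 0.11 × (1 − 0.59) × 0.17 = 0.0012431
  carbonatite: 0.477 × 0.39 × 0.21 × (1 − 0.89) × 0.92 = 0.0039535
Marginal likelihood of the evidence = 0.0051966.
P(iron oxide copper-gold | evidence) = 0.0012431 / 0.0051966 ≈ 0.239
P(carbonatite | evidence) = 0.0039535 / 0.0051966 ≈ 0.761

0.239, 0.761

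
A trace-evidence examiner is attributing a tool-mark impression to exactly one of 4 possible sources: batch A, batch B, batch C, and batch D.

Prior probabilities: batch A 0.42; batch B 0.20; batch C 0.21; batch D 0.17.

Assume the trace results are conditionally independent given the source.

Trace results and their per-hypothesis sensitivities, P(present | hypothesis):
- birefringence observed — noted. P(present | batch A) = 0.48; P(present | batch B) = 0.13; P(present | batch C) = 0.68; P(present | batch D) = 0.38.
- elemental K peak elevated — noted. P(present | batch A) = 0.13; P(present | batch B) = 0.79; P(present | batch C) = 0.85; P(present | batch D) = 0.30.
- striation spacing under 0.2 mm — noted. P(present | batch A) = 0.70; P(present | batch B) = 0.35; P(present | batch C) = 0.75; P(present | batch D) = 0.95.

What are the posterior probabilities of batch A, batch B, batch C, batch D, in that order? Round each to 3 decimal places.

0.136, 0.053, 0.674, 0.136

Multiply each prior by the joint likelihood of the trace result pattern:
  batch A: 0.42 × 0.48 × 0.13 × 0.70 = 0.018346
  batch B: 0.20 × 0.13 × 0.79 × 0.35 = 0.007189
  batch C: 0.21 × 0.68 × 0.85 × 0.75 = 0.091035
  batch D: 0.17 × 0.38 × 0.30 × 0.95 = 0.018411
The unnormalized weights sum to 0.13498.
P(batch A | evidence) = 0.018346 / 0.13498 ≈ 0.136
P(batch B | evidence) = 0.007189 / 0.13498 ≈ 0.053
P(batch C | evidence) = 0.091035 / 0.13498 ≈ 0.674
P(batch D | evidence) = 0.018411 / 0.13498 ≈ 0.136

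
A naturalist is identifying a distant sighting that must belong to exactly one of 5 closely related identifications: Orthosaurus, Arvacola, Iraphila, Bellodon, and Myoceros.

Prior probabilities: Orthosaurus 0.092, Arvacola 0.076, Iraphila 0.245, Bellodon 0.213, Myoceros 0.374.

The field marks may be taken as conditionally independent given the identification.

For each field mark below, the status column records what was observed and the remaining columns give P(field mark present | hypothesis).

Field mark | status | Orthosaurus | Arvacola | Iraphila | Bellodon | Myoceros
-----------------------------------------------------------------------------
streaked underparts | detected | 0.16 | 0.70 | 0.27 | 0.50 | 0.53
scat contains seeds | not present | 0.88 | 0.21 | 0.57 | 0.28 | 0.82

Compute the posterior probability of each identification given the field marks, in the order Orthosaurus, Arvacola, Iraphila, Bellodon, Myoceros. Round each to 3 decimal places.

0.010, 0.228, 0.154, 0.415, 0.193

Multiply each prior by the joint likelihood of the field mark pattern (using 1 − P(present | H) for each absent field mark):
  Orthosaurus: 0.092 × 0.16 × (1 − 0.88) = 0.0017664
  Arvacola: 0.076 × 0.70 × (1 − 0.21) = 0.042028
  Iraphila: 0.245 × 0.27 × (1 − 0.57) = 0.028445
  Bellodon: 0.213 × 0.50 × (1 − 0.28) = 0.07668
  Myoceros: 0.374 × 0.53 × (1 − 0.82) = 0.03568
Normalizing constant Z = 0.0017664 + 0.042028 + 0.028445 + 0.07668 + 0.03568 = 0.1846.
P(Orthosaurus | evidence) = 0.0017664 / 0.1846 ≈ 0.010
P(Arvacola | evidence) = 0.042028 / 0.1846 ≈ 0.228
P(Iraphila | evidence) = 0.028445 / 0.1846 ≈ 0.154
P(Bellodon | evidence) = 0.07668 / 0.1846 ≈ 0.415
P(Myoceros | evidence) = 0.03568 / 0.1846 ≈ 0.193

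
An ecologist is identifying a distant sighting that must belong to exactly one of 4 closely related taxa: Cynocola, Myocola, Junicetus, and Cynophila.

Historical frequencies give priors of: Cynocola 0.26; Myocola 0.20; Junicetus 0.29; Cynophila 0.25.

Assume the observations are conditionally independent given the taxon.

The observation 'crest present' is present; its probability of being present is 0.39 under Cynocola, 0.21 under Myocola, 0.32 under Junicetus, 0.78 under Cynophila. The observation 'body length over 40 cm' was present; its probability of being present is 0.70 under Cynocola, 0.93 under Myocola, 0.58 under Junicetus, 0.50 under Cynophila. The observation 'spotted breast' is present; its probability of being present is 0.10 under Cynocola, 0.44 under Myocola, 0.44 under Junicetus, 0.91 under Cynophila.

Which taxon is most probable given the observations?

For each hypothesis, the unnormalized posterior weight is prior × product of the observation likelihoods:
  Cynocola: 0.26 × 0.39 × 0.70 × 0.10 = 0.007098
  Myocola: 0.20 × 0.21 × 0.93 × 0.44 = 0.017186
  Junicetus: 0.29 × 0.32 × 0.58 × 0.44 = 0.023683
  Cynophila: 0.25 × 0.78 × 0.50 × 0.91 = 0.088725
Normalizing constant Z = 0.007098 + 0.017186 + 0.023683 + 0.088725 = 0.13669.
P(Cynocola | evidence) ≈ 0.007098 / 0.13669 ≈ 0.052
P(Myocola | evidence) ≈ 0.017186 / 0.13669 ≈ 0.126
P(Junicetus | evidence) ≈ 0.023683 / 0.13669 ≈ 0.173
P(Cynophila | evidence) ≈ 0.088725 / 0.13669 ≈ 0.649
The largest is 0.649, so Cynophila is most probable.

Cynophila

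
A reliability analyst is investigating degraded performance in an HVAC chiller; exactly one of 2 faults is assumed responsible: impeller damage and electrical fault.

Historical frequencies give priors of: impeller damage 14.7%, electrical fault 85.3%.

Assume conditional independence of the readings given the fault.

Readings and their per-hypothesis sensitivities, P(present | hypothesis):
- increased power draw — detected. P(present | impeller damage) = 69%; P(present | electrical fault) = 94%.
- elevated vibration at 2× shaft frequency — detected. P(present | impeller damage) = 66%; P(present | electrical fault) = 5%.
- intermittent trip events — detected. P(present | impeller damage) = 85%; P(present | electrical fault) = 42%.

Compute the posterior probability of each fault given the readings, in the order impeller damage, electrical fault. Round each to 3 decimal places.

Multiply each prior by the joint likelihood of the reading pattern:
  impeller damage: 0.147 × 0.69 × 0.66 × 0.85 = 0.056902
  electrical fault: 0.853 × 0.94 × 0.05 × 0.42 = 0.016838
The unnormalized weights sum to 0.07374.
P(impeller damage | evidence) = 0.056902 / 0.07374 ≈ 0.772
P(electrical fault | evidence) = 0.016838 / 0.07374 ≈ 0.228

0.772, 0.228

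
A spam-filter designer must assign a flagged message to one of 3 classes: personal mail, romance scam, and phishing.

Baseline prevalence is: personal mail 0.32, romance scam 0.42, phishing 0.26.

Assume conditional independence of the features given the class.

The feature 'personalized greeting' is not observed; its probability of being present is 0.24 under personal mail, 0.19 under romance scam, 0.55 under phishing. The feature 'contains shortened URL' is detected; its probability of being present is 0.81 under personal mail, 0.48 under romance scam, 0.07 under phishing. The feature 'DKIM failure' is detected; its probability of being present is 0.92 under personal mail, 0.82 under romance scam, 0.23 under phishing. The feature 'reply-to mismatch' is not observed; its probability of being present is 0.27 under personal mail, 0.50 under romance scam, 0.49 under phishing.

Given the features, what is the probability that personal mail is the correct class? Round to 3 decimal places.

0.661

For each hypothesis, the unnormalized posterior weight is prior × product of the feature likelihoods (using 1 − P(present | H) for each absent feature):
  personal mail: 0.32 × (1 − 0.24) × 0.81 × 0.92 × (1 − 0.27) = 0.1323
  romance scam: 0.42 × (1 − 0.19) × 0.48 × 0.82 × (1 − 0.50) = 0.066951
  phishing: 0.26 × (1 − 0.55) × 0.07 × 0.23 × (1 − 0.49) = 0.00096069
Normalizing constant Z = 0.1323 + 0.066951 + 0.00096069 = 0.20021.
P(personal mail | evidence) = 0.1323 / 0.20021 ≈ 0.661.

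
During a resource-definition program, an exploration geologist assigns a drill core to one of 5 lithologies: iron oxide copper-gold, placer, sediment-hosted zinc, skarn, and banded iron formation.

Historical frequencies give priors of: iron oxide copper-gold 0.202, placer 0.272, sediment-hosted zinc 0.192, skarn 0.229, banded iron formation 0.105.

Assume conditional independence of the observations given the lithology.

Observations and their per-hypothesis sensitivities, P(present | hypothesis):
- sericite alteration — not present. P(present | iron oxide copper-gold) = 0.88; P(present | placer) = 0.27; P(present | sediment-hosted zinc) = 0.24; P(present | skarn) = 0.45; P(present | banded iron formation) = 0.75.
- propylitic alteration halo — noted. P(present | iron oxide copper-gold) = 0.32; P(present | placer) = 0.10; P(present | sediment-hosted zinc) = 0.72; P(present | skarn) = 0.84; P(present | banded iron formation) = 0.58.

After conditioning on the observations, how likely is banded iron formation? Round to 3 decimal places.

By Bayes' rule with conditional independence, the unnormalized weight for each hypothesis is prior × ∏ likelihoods (using 1 − P(present | H) for each absent observation):
  iron oxide copper-gold: 0.202 × (1 − 0.88) × 0.32 = 0.0077568
  placer: 0.272 × (1 − 0.27) × 0.10 = 0.019856
  sediment-hosted zinc: 0.192 × (1 − 0.24) × 0.72 = 0.10506
  skarn: 0.229 × (1 − 0.45) × 0.84 = 0.1058
  banded iron formation: 0.105 × (1 − 0.75) × 0.58 = 0.015225
Marginal likelihood of the evidence = 0.2537.
P(banded iron formation | evidence) = 0.015225 / 0.2537 ≈ 0.060.

0.060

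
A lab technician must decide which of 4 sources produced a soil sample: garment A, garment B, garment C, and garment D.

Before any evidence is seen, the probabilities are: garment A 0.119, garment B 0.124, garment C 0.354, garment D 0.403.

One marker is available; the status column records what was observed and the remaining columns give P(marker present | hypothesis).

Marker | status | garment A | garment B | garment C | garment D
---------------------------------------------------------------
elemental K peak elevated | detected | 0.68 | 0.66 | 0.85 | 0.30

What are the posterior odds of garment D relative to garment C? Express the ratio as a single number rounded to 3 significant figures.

0.402

Posterior odds equal prior odds times the likelihood ratio; only the two competing hypotheses matter.
  garment D: 0.403 × 0.30 = 0.1209
  garment C: 0.354 × 0.85 = 0.3009
Odds(garment D : garment C) = 0.1209 / 0.3009 ≈ 0.402.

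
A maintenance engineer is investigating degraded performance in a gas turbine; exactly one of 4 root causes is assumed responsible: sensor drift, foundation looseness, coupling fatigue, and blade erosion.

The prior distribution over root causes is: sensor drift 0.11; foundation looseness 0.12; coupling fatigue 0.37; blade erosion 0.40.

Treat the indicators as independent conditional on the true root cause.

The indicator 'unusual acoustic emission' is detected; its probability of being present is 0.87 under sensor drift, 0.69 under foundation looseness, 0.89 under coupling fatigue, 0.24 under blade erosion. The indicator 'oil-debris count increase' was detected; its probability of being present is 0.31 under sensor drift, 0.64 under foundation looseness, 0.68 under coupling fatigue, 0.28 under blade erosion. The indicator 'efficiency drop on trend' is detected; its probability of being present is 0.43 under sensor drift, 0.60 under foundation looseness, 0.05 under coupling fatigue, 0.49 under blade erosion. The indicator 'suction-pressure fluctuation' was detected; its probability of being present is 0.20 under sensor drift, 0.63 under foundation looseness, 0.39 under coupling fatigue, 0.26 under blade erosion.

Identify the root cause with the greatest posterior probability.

foundation looseness

For each hypothesis, the unnormalized posterior weight is prior × product of the indicator likelihoods:
  sensor drift: 0.11 × 0.87 × 0.31 × 0.43 × 0.20 = 0.0025514
  foundation looseness: 0.12 × 0.69 × 0.64 × 0.60 × 0.63 = 0.020031
  coupling fatigue: 0.37 × 0.89 × 0.68 × 0.05 × 0.39 = 0.0043665
  blade erosion: 0.40 × 0.24 × 0.28 × 0.49 × 0.26 = 0.0034245
Normalizing constant Z = 0.0025514 + 0.020031 + 0.0043665 + 0.0034245 = 0.030373.
P(sensor drift | evidence) ≈ 0.0025514 / 0.030373 ≈ 0.084
P(foundation looseness | evidence) ≈ 0.020031 / 0.030373 ≈ 0.659
P(coupling fatigue | evidence) ≈ 0.0043665 / 0.030373 ≈ 0.144
P(blade erosion | evidence) ≈ 0.0034245 / 0.030373 ≈ 0.113
The largest is 0.659, so foundation looseness is most probable.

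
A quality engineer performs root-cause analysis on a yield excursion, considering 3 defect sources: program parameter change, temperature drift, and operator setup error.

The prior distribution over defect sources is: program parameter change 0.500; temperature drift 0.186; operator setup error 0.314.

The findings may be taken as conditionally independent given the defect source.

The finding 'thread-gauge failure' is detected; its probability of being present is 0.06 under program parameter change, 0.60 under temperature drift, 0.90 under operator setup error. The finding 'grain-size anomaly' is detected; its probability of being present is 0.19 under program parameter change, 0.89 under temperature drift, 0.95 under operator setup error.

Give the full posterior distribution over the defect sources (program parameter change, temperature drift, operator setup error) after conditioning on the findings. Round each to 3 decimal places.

By Bayes' rule with conditional independence, the unnormalized weight for each hypothesis is prior × ∏ likelihoods:
  program parameter change: 0.500 × 0.06 × 0.19 = 0.0057
  temperature drift: 0.186 × 0.60 × 0.89 = 0.099324
  operator setup error: 0.314 × 0.90 × 0.95 = 0.26847
Marginal likelihood of the evidence = 0.37349.
P(program parameter change | evidence) = 0.0057 / 0.37349 ≈ 0.015
P(temperature drift | evidence) = 0.099324 / 0.37349 ≈ 0.266
P(operator setup error | evidence) = 0.26847 / 0.37349 ≈ 0.719

0.015, 0.266, 0.719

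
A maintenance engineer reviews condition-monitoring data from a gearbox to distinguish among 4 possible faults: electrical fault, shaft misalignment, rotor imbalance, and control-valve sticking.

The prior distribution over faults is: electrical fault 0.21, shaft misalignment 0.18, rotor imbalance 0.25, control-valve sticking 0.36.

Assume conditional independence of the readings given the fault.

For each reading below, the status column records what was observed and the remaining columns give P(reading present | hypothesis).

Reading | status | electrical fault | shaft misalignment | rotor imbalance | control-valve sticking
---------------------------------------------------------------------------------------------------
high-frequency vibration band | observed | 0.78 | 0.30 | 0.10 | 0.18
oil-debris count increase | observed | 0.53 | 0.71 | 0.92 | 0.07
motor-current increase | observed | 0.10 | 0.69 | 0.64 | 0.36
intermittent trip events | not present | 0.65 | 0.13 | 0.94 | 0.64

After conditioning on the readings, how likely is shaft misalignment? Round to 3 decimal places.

0.836

For each hypothesis, the unnormalized posterior weight is prior × product of the reading likelihoods (using 1 − P(present | H) for each absent reading):
  electrical fault: 0.21 × 0.78 × 0.53 × 0.10 × (1 − 0.65) = 0.0030385
  shaft misalignment: 0.18 × 0.30 × 0.71 × 0.69 × (1 − 0.13) = 0.023016
  rotor imbalance: 0.25 × 0.10 × 0.92 × 0.64 × (1 − 0.94) = 0.0008832
  control-valve sticking: 0.36 × 0.18 × 0.07 × 0.36 × (1 − 0.64) = 0.00058787
The unnormalized weights sum to 0.027525.
P(shaft misalignment | evidence) = 0.023016 / 0.027525 ≈ 0.836.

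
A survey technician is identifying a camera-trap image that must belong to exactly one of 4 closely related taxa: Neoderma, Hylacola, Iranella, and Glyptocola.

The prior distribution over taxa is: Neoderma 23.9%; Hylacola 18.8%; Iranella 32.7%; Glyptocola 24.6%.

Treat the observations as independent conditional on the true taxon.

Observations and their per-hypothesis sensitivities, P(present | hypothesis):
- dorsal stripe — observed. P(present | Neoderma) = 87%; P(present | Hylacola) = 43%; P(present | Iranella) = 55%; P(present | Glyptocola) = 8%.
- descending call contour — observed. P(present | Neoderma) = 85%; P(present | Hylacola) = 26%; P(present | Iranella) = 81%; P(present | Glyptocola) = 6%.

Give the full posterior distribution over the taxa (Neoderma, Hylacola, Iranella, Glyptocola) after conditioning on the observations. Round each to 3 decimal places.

For each hypothesis, the unnormalized posterior weight is prior × product of the observation likelihoods:
  Neoderma: 0.239 × 0.87 × 0.85 = 0.17674
  Hylacola: 0.188 × 0.43 × 0.26 = 0.021018
  Iranella: 0.327 × 0.55 × 0.81 = 0.14568
  Glyptocola: 0.246 × 0.08 × 0.06 = 0.0011808
Marginal likelihood of the evidence = 0.34462.
P(Neoderma | evidence) = 0.17674 / 0.34462 ≈ 0.513
P(Hylacola | evidence) = 0.021018 / 0.34462 ≈ 0.061
P(Iranella | evidence) = 0.14568 / 0.34462 ≈ 0.423
P(Glyptocola | evidence) = 0.0011808 / 0.34462 ≈ 0.003

0.513, 0.061, 0.423, 0.003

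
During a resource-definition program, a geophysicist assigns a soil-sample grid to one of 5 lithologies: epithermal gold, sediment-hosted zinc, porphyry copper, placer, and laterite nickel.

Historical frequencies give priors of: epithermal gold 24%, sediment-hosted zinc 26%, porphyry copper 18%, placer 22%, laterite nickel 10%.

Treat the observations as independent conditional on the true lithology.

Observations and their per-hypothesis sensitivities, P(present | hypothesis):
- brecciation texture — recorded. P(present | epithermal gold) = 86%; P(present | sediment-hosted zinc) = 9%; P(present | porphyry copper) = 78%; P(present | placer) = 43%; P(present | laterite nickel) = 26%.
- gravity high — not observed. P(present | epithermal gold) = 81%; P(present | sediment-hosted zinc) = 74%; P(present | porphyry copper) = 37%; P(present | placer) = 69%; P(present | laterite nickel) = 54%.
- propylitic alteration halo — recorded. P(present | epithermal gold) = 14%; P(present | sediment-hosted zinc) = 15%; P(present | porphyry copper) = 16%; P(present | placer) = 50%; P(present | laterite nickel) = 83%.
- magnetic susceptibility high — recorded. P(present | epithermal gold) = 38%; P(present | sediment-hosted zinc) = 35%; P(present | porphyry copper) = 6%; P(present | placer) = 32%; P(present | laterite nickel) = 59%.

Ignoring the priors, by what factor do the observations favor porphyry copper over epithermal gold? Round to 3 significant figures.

0.543

Joint likelihood of the evidence pattern under each hypothesis (using 1 − P(present | H) for each absent observation):
  porphyry copper: 0.78 × (1 − 0.37) × 0.16 × 0.06 = 0.0047174
  epithermal gold: 0.86 × (1 − 0.81) × 0.14 × 0.38 = 0.0086929
Bayes factor = 0.0047174 / 0.0086929 ≈ 0.543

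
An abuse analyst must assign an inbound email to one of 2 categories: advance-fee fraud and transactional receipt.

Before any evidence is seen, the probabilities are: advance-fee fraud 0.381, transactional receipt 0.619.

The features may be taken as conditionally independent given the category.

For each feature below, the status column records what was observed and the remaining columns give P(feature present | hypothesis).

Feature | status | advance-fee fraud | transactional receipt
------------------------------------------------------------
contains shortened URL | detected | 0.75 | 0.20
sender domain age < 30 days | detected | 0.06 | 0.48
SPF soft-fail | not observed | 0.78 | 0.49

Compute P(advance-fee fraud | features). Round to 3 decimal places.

Multiply each prior by the joint likelihood of the feature pattern (using 1 − P(present | H) for each absent feature):
  advance-fee fraud: 0.381 × 0.75 × 0.06 × (1 − 0.78) = 0.0037719
  transactional receipt: 0.619 × 0.20 × 0.48 × (1 − 0.49) = 0.030306
The unnormalized weights sum to 0.034078.
P(advance-fee fraud | evidence) = 0.0037719 / 0.034078 ≈ 0.111.

0.111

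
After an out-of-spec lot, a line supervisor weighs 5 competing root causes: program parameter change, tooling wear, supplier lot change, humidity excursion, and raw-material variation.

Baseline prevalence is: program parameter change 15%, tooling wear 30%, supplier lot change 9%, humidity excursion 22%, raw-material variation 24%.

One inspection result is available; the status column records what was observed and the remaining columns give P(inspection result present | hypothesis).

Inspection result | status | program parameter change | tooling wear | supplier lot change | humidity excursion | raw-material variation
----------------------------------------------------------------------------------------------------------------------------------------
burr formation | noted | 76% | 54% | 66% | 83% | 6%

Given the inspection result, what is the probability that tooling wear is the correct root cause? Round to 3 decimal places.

0.304

For each hypothesis, the unnormalized posterior weight is prior × likelihood:
  program parameter change: 0.15 × 0.76 = 0.114
  tooling wear: 0.30 × 0.54 = 0.162
  supplier lot change: 0.09 × 0.66 = 0.0594
  humidity excursion: 0.22 × 0.83 = 0.1826
  raw-material variation: 0.24 × 0.06 = 0.0144
Normalizing constant Z = 0.114 + 0.162 + 0.0594 + 0.1826 + 0.0144 = 0.5324.
P(tooling wear | evidence) = 0.162 / 0.5324 ≈ 0.304.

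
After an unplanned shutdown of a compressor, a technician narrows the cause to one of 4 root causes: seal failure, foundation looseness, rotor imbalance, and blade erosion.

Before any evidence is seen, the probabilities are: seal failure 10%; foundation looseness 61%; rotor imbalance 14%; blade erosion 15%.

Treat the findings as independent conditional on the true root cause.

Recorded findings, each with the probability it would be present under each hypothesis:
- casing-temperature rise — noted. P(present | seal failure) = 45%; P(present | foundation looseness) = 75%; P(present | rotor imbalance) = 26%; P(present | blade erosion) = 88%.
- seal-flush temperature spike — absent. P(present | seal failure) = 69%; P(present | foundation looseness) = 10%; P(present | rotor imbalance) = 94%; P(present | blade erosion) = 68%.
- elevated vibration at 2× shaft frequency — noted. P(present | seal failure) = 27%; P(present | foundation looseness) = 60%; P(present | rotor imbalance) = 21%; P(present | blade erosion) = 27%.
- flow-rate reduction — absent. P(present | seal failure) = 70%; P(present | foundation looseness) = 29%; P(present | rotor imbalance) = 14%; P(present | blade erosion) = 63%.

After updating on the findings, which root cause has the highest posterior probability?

For each hypothesis, the unnormalized posterior weight is prior × product of the finding likelihoods (using 1 − P(present | H) for each absent finding):
  seal failure: 0.10 × 0.45 × (1 − 0.69) × 0.27 × (1 − 0.70) = 0.00113
  foundation looseness: 0.61 × 0.75 × (1 − 0.10) × 0.60 × (1 − 0.29) = 0.17541
  rotor imbalance: 0.14 × 0.26 × (1 − 0.94) × 0.21 × (1 − 0.14) = 0.00039443
  blade erosion: 0.15 × 0.88 × (1 − 0.68) × 0.27 × (1 − 0.63) = 0.0042198
Normalizing constant Z = 0.00113 + 0.17541 + 0.00039443 + 0.0042198 = 0.18115.
P(seal failure | evidence) ≈ 0.00113 / 0.18115 ≈ 0.006
P(foundation looseness | evidence) ≈ 0.17541 / 0.18115 ≈ 0.968
P(rotor imbalance | evidence) ≈ 0.00039443 / 0.18115 ≈ 0.002
P(blade erosion | evidence) ≈ 0.0042198 / 0.18115 ≈ 0.023
The largest is 0.968, so foundation looseness is most probable.

foundation looseness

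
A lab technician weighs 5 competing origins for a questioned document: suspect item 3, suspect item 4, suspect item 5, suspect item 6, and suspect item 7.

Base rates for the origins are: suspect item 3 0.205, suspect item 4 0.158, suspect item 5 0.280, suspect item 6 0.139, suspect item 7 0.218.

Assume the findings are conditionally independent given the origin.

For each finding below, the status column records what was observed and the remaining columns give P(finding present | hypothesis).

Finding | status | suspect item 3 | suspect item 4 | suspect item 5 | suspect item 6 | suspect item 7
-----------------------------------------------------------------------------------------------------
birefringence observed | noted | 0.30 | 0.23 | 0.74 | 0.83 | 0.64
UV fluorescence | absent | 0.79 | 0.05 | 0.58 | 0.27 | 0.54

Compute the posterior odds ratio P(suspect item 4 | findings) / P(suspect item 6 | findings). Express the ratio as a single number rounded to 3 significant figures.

The normalizing constant cancels in an odds ratio, so compute prior × likelihood for the two hypotheses only (using 1 − P(present | H) for each absent finding):
  suspect item 4: 0.158 × 0.23 × (1 − 0.05) = 0.034523
  suspect item 6: 0.139 × 0.83 × (1 − 0.27) = 0.08422
Odds(suspect item 4 : suspect item 6) = 0.034523 / 0.08422 ≈ 0.410.

0.410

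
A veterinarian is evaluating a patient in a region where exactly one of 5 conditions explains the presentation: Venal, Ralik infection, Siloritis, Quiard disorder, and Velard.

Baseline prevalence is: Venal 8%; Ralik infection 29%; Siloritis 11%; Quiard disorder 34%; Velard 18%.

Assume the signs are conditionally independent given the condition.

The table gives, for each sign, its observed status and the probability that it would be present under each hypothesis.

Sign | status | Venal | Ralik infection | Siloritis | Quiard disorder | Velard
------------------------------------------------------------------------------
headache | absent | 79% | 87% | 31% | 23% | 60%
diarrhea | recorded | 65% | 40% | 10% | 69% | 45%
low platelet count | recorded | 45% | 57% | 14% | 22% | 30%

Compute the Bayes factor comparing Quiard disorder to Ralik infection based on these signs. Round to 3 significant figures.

3.94

Take the product of per-sign likelihoods under each hypothesis (using 1 − P(present | H) for each absent sign), then divide.
  Quiard disorder: (1 − 0.23) × 0.69 × 0.22 = 0.11689
  Ralik infection: (1 − 0.87) × 0.40 × 0.57 = 0.02964
Bayes factor = 0.11689 / 0.02964 ≈ 3.94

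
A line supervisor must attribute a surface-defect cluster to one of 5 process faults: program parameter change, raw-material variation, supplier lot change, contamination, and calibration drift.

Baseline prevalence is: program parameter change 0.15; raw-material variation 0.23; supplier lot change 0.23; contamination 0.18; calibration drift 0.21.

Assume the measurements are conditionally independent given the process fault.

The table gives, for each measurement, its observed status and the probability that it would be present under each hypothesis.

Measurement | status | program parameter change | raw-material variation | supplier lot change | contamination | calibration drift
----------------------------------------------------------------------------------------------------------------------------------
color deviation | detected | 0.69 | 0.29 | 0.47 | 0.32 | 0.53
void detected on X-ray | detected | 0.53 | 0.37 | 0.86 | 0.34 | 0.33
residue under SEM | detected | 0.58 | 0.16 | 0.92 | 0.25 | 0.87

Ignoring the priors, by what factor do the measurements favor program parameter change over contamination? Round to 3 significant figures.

7.80

The Bayes factor is the ratio of the joint likelihoods of the measurement pattern under the two hypotheses.
  program parameter change: 0.69 × 0.53 × 0.58 = 0.21211
  contamination: 0.32 × 0.34 × 0.25 = 0.0272
Bayes factor = 0.21211 / 0.0272 ≈ 7.80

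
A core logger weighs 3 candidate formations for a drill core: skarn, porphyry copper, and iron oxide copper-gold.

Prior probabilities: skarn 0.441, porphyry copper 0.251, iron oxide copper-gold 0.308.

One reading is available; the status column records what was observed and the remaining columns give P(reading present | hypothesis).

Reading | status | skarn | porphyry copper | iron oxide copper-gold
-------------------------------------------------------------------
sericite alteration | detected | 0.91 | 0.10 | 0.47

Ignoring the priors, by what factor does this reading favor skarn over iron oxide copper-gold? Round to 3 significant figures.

The Bayes factor is the ratio of the two likelihoods.
  skarn: 0.91
  iron oxide copper-gold: 0.47
Bayes factor = 0.91 / 0.47 ≈ 1.94

1.94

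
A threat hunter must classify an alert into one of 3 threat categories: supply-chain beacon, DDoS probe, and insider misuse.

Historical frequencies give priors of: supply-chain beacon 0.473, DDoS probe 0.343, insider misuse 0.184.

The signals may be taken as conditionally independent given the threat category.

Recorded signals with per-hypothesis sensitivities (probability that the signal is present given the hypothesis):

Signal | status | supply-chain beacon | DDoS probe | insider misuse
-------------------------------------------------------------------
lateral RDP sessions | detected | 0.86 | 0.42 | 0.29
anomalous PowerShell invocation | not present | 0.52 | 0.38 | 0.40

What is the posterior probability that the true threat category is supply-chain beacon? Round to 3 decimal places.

0.617

For each hypothesis, the unnormalized posterior weight is prior × product of the signal likelihoods (using 1 − P(present | H) for each absent signal):
  supply-chain beacon: 0.473 × 0.86 × (1 − 0.52) = 0.19525
  DDoS probe: 0.343 × 0.42 × (1 − 0.38) = 0.089317
  insider misuse: 0.184 × 0.29 × (1 − 0.40) = 0.032016
Marginal likelihood of the evidence = 0.31659.
P(supply-chain beacon | evidence) = 0.19525 / 0.31659 ≈ 0.617.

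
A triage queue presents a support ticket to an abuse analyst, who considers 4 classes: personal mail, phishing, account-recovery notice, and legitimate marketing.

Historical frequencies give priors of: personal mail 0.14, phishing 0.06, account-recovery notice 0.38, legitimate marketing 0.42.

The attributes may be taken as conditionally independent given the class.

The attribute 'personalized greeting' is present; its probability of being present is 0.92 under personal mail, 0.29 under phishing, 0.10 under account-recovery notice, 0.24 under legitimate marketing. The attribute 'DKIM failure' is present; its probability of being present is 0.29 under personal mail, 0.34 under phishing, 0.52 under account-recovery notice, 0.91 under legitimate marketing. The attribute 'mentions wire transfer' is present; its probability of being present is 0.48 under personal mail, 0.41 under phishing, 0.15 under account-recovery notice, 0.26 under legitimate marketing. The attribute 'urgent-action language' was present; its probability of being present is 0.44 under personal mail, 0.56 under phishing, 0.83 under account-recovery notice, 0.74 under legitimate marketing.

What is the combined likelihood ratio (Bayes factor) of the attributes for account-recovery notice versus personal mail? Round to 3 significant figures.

The Bayes factor is the ratio of the joint likelihoods of the attribute pattern under the two hypotheses.
  account-recovery notice: 0.10 × 0.52 × 0.15 × 0.83 = 0.006474
  personal mail: 0.92 × 0.29 × 0.48 × 0.44 = 0.056348
Bayes factor = 0.006474 / 0.056348 ≈ 0.115

0.115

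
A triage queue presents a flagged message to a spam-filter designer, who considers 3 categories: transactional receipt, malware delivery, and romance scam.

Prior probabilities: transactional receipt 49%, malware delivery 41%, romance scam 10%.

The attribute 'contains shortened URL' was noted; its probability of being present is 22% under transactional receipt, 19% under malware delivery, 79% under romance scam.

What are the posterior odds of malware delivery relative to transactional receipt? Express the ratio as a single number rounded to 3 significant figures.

The normalizing constant cancels in an odds ratio, so compute prior × likelihood for the two hypotheses only:
  malware delivery: 0.41 × 0.19 = 0.0779
  transactional receipt: 0.49 × 0.22 = 0.1078
Odds(malware delivery : transactional receipt) = 0.0779 / 0.1078 ≈ 0.723.

0.723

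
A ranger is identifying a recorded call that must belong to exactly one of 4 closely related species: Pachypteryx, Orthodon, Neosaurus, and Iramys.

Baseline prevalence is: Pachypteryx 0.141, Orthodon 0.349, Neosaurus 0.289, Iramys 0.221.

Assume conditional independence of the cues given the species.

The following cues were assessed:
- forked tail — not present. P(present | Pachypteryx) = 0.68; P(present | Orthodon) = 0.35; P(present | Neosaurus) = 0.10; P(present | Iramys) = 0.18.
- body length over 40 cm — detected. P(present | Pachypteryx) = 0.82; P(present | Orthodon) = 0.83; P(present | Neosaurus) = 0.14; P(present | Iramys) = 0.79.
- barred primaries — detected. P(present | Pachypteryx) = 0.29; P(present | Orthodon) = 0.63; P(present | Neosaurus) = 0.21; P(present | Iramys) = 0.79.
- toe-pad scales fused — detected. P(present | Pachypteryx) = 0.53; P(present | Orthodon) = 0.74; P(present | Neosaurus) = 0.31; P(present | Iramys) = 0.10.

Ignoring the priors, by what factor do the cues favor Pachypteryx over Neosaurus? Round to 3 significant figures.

4.92

The Bayes factor is the ratio of the joint likelihoods of the cue pattern under the two hypotheses (using 1 − P(present | H) for each absent cue).
  Pachypteryx: (1 − 0.68) × 0.82 × 0.29 × 0.53 = 0.040331
  Neosaurus: (1 − 0.10) × 0.14 × 0.21 × 0.31 = 0.0082026
Bayes factor = 0.040331 / 0.0082026 ≈ 4.92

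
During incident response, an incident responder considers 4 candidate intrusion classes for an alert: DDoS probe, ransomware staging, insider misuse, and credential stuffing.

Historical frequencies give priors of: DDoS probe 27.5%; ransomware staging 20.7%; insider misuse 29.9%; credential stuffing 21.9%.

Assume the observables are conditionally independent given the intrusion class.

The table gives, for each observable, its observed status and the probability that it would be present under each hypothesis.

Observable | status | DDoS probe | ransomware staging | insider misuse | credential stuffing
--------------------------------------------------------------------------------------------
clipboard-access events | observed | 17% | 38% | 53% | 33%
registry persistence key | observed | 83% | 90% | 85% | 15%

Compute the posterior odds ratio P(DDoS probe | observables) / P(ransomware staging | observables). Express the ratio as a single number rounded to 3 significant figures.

The normalizing constant cancels in an odds ratio, so compute prior × likelihood for the two hypotheses only:
  DDoS probe: 0.275 × 0.17 × 0.83 = 0.038803
  ransomware staging: 0.207 × 0.38 × 0.90 = 0.070794
Posterior odds = 0.038803 / 0.070794 ≈ 0.548.

0.548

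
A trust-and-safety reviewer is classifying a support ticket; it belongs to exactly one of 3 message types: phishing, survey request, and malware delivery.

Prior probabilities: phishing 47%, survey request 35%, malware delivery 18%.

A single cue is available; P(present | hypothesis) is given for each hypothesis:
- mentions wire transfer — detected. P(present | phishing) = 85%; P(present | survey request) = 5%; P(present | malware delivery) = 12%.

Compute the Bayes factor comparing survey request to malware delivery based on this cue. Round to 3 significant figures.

0.417

Likelihood of this cue under each hypothesis:
  survey request: 0.05
  malware delivery: 0.12
Bayes factor = 0.05 / 0.12 ≈ 0.417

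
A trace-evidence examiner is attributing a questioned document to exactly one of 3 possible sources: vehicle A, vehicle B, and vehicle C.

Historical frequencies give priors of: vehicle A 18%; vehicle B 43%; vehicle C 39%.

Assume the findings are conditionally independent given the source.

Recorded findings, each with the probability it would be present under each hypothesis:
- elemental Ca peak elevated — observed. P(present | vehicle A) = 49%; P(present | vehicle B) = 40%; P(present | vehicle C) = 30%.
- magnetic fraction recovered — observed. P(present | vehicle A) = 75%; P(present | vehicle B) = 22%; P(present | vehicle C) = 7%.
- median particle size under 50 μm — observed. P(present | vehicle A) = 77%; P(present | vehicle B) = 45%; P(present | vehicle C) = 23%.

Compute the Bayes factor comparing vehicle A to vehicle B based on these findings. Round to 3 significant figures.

7.15

Take the product of per-finding likelihoods under each hypothesis, then divide.
  vehicle A: 0.49 × 0.75 × 0.77 = 0.28297
  vehicle B: 0.40 × 0.22 × 0.45 = 0.0396
Bayes factor = 0.28297 / 0.0396 ≈ 7.15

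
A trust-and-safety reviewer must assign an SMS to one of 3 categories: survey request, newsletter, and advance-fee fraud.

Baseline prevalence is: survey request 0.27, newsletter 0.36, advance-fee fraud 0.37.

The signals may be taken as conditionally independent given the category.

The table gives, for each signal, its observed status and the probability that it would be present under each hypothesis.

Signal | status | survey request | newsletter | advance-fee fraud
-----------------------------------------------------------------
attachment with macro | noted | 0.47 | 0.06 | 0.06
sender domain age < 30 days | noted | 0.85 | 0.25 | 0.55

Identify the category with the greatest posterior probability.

Multiply each prior by the joint likelihood of the signal pattern:
  survey request: 0.27 × 0.47 × 0.85 = 0.10787
  newsletter: 0.36 × 0.06 × 0.25 = 0.0054
  advance-fee fraud: 0.37 × 0.06 × 0.55 = 0.01221
Marginal likelihood of the evidence = 0.12548.
P(survey request | evidence) ≈ 0.10787 / 0.12548 ≈ 0.860
P(newsletter | evidence) ≈ 0.0054 / 0.12548 ≈ 0.043
P(advance-fee fraud | evidence) ≈ 0.01221 / 0.12548 ≈ 0.097
The largest is 0.860, so survey request is most probable.

survey request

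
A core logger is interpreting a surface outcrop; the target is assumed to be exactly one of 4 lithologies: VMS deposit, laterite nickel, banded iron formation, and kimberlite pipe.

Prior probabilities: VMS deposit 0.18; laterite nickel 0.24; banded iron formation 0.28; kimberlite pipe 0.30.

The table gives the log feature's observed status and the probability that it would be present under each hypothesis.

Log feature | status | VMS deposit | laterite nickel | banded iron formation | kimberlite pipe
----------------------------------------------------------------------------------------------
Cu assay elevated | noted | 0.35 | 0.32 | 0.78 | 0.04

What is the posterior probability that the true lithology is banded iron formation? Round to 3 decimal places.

Multiply each prior by the likelihood of the log feature:
  VMS deposit: 0.18 × 0.35 = 0.063
  laterite nickel: 0.24 × 0.32 = 0.0768
  banded iron formation: 0.28 × 0.78 = 0.2184
  kimberlite pipe: 0.30 × 0.04 = 0.012
Normalizing constant Z = 0.063 + 0.0768 + 0.2184 + 0.012 = 0.3702.
P(banded iron formation | evidence) = 0.2184 / 0.3702 ≈ 0.590.

0.590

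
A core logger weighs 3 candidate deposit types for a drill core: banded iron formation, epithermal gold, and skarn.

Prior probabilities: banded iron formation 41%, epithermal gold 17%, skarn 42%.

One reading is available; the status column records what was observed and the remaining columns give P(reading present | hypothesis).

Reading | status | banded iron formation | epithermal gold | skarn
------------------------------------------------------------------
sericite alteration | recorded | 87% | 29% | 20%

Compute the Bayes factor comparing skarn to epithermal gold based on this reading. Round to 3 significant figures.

0.690

Likelihood of this reading under each hypothesis:
  skarn: 0.2
  epithermal gold: 0.29
Bayes factor = 0.2 / 0.29 ≈ 0.690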